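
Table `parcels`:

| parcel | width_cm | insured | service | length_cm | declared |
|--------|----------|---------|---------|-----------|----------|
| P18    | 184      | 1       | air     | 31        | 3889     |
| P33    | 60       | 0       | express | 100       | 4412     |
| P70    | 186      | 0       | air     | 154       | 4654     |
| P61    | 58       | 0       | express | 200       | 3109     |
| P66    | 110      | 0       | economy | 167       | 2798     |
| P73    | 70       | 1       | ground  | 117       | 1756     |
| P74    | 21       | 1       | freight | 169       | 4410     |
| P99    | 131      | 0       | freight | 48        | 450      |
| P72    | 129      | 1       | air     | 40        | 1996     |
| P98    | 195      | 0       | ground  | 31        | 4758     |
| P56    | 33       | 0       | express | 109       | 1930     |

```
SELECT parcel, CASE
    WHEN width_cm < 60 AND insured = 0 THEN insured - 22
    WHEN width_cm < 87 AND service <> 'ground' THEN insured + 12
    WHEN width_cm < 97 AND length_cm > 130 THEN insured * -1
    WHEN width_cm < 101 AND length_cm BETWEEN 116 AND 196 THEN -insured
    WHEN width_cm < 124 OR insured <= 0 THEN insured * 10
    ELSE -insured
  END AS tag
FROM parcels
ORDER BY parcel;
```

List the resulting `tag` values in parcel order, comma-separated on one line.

parcel=P18: ELSE → -1
parcel=P33: width_cm < 87 AND service <> 'ground' → 12
parcel=P56: width_cm < 60 AND insured = 0 → -22
parcel=P61: width_cm < 60 AND insured = 0 → -22
parcel=P66: width_cm < 124 OR insured <= 0 → 0
parcel=P70: width_cm < 124 OR insured <= 0 → 0
parcel=P72: ELSE → -1
parcel=P73: width_cm < 101 AND length_cm BETWEEN 116 AND 196 → -1
parcel=P74: width_cm < 87 AND service <> 'ground' → 13
parcel=P98: width_cm < 124 OR insured <= 0 → 0
parcel=P99: width_cm < 124 OR insured <= 0 → 0

-1, 12, -22, -22, 0, 0, -1, -1, 13, 0, 0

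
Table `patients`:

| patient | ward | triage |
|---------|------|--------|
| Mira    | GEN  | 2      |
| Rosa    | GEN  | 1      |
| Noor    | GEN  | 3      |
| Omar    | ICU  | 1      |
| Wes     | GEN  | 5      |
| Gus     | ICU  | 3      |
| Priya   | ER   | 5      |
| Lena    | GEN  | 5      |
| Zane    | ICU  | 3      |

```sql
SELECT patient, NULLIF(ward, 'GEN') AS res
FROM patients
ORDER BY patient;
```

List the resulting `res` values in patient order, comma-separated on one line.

patient=Gus: ward=ICU vs GEN: differ → ICU
patient=Lena: ward=GEN vs GEN: equal → NULL
patient=Mira: ward=GEN vs GEN: equal → NULL
patient=Noor: ward=GEN vs GEN: equal → NULL
patient=Omar: ward=ICU vs GEN: differ → ICU
patient=Priya: ward=ER vs GEN: differ → ER
patient=Rosa: ward=GEN vs GEN: equal → NULL
patient=Wes: ward=GEN vs GEN: equal → NULL
patient=Zane: ward=ICU vs GEN: differ → ICU

ICU, NULL, NULL, NULL, ICU, ER, NULL, NULL, ICU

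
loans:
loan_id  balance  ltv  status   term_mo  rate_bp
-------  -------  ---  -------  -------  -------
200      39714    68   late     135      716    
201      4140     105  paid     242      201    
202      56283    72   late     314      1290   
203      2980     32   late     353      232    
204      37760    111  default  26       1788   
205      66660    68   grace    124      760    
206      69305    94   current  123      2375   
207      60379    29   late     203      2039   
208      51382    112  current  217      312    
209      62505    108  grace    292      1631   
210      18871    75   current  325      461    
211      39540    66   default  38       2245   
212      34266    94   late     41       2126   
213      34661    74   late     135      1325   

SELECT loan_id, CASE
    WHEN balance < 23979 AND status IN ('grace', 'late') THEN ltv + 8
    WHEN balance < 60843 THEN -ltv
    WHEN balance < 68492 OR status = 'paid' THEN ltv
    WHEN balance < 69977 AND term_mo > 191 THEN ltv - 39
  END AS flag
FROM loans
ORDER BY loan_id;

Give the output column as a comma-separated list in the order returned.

loan_id=200: balance < 60843 → -68
loan_id=201: balance < 60843 → -105
loan_id=202: balance < 60843 → -72
loan_id=203: balance < 23979 AND status IN ('grace', 'late') → 40
loan_id=204: balance < 60843 → -111
loan_id=205: balance < 68492 OR status = 'paid' → 68
loan_id=206: (no match → NULL) → NULL
loan_id=207: balance < 60843 → -29
loan_id=208: balance < 60843 → -112
loan_id=209: balance < 68492 OR status = 'paid' → 108
loan_id=210: balance < 60843 → -75
loan_id=211: balance < 60843 → -66
loan_id=212: balance < 60843 → -94
loan_id=213: balance < 60843 → -74

-68, -105, -72, 40, -111, 68, NULL, -29, -112, 108, -75, -66, -94, -74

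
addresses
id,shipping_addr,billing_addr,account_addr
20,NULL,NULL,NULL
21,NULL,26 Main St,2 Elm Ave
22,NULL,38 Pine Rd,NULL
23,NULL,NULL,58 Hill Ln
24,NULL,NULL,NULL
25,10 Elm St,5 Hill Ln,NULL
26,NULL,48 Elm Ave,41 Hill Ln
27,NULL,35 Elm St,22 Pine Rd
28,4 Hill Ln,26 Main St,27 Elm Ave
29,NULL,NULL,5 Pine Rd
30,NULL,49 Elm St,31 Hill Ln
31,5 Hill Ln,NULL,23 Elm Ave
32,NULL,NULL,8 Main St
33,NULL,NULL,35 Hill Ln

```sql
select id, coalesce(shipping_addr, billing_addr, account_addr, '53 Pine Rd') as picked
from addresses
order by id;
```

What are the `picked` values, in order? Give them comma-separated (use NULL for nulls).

id=20: shipping_addr=NULL, billing_addr=NULL, account_addr=NULL, → literal 53 Pine Rd → 53 Pine Rd
id=21: shipping_addr=NULL, billing_addr=26 Main St → 26 Main St
id=22: shipping_addr=NULL, billing_addr=38 Pine Rd → 38 Pine Rd
id=23: shipping_addr=NULL, billing_addr=NULL, account_addr=58 Hill Ln → 58 Hill Ln
id=24: shipping_addr=NULL, billing_addr=NULL, account_addr=NULL, → literal 53 Pine Rd → 53 Pine Rd
id=25: shipping_addr=10 Elm St → 10 Elm St
id=26: shipping_addr=NULL, billing_addr=48 Elm Ave → 48 Elm Ave
id=27: shipping_addr=NULL, billing_addr=35 Elm St → 35 Elm St
id=28: shipping_addr=4 Hill Ln → 4 Hill Ln
id=29: shipping_addr=NULL, billing_addr=NULL, account_addr=5 Pine Rd → 5 Pine Rd
id=30: shipping_addr=NULL, billing_addr=49 Elm St → 49 Elm St
id=31: shipping_addr=5 Hill Ln → 5 Hill Ln
id=32: shipping_addr=NULL, billing_addr=NULL, account_addr=8 Main St → 8 Main St
id=33: shipping_addr=NULL, billing_addr=NULL, account_addr=35 Hill Ln → 35 Hill Ln

53 Pine Rd, 26 Main St, 38 Pine Rd, 58 Hill Ln, 53 Pine Rd, 10 Elm St, 48 Elm Ave, 35 Elm St, 4 Hill Ln, 5 Pine Rd, 49 Elm St, 5 Hill Ln, 8 Main St, 35 Hill Ln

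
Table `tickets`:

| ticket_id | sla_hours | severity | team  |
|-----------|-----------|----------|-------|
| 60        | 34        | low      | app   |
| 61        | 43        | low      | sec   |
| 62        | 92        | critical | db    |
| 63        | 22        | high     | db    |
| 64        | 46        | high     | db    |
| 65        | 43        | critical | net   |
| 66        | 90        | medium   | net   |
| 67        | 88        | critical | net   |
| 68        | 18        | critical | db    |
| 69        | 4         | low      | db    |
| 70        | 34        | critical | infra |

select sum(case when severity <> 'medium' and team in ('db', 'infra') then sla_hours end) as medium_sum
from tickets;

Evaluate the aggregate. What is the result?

ticket_id=60: ✗
ticket_id=61: ✗
ticket_id=62: ✓ → 92
ticket_id=63: ✓ → 22
ticket_id=64: ✓ → 46
ticket_id=65: ✗
ticket_id=66: ✗
ticket_id=67: ✗
ticket_id=68: ✓ → 18
ticket_id=69: ✓ → 4
ticket_id=70: ✓ → 34
medium_sum = 92 + 22 + 46 + 18 + 4 + 34 = 216

216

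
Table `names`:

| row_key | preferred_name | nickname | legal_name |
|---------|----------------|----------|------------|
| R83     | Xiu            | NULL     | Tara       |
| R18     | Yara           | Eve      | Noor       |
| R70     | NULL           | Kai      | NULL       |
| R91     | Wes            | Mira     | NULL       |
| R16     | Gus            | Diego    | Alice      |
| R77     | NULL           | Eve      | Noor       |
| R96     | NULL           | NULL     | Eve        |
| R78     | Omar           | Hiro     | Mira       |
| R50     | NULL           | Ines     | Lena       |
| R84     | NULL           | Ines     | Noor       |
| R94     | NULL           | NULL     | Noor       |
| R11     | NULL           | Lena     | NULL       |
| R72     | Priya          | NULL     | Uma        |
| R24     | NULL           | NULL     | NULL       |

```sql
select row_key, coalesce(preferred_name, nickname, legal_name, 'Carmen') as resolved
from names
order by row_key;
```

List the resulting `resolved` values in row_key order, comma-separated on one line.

Lena, Gus, Yara, Carmen, Ines, Kai, Priya, Eve, Omar, Xiu, Ines, Wes, Noor, Eve

row_key=R11: preferred_name=NULL, nickname=Lena → Lena
row_key=R16: preferred_name=Gus → Gus
row_key=R18: preferred_name=Yara → Yara
row_key=R24: preferred_name=NULL, nickname=NULL, legal_name=NULL, → literal Carmen → Carmen
row_key=R50: preferred_name=NULL, nickname=Ines → Ines
row_key=R70: preferred_name=NULL, nickname=Kai → Kai
row_key=R72: preferred_name=Priya → Priya
row_key=R77: preferred_name=NULL, nickname=Eve → Eve
row_key=R78: preferred_name=Omar → Omar
row_key=R83: preferred_name=Xiu → Xiu
row_key=R84: preferred_name=NULL, nickname=Ines → Ines
row_key=R91: preferred_name=Wes → Wes
row_key=R94: preferred_name=NULL, nickname=NULL, legal_name=Noor → Noor
row_key=R96: preferred_name=NULL, nickname=NULL, legal_name=Eve → Eve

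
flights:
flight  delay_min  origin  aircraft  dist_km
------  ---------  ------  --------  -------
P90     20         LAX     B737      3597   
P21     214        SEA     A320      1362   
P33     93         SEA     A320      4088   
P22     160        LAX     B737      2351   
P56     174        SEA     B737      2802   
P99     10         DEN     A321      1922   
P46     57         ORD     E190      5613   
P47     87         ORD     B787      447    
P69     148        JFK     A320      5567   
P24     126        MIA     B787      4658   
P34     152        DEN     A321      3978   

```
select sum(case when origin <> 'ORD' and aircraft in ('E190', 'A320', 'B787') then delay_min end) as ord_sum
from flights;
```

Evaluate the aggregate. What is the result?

flight=P90: ✗
flight=P21: ✓ → 214
flight=P33: ✓ → 93
flight=P22: ✗
flight=P56: ✗
flight=P99: ✗
flight=P46: ✗
flight=P47: ✗
flight=P69: ✓ → 148
flight=P24: ✓ → 126
flight=P34: ✗
ord_sum = 214 + 93 + 148 + 126 = 581

581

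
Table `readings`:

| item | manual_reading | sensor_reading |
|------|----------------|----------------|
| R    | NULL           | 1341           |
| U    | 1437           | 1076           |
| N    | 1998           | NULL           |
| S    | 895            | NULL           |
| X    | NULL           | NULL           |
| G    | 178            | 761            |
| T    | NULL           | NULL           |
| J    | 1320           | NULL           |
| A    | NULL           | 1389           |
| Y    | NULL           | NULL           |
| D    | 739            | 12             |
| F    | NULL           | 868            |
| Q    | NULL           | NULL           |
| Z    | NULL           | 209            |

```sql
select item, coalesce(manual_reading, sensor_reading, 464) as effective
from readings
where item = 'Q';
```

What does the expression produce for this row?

464

item = Q: manual_reading=NULL, sensor_reading=NULL.
manual_reading=NULL, sensor_reading=NULL, → literal 464 → 464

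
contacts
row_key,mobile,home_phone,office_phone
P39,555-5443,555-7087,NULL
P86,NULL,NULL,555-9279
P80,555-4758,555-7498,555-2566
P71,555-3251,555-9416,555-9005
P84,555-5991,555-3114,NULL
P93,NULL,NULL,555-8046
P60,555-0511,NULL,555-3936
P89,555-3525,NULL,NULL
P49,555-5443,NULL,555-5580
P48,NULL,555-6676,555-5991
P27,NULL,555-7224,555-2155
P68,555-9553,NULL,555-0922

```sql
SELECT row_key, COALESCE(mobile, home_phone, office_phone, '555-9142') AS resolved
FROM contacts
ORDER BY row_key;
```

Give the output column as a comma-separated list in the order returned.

row_key=P27: mobile=NULL, home_phone=555-7224 → 555-7224
row_key=P39: mobile=555-5443 → 555-5443
row_key=P48: mobile=NULL, home_phone=555-6676 → 555-6676
row_key=P49: mobile=555-5443 → 555-5443
row_key=P60: mobile=555-0511 → 555-0511
row_key=P68: mobile=555-9553 → 555-9553
row_key=P71: mobile=555-3251 → 555-3251
row_key=P80: mobile=555-4758 → 555-4758
row_key=P84: mobile=555-5991 → 555-5991
row_key=P86: mobile=NULL, home_phone=NULL, office_phone=555-9279 → 555-9279
row_key=P89: mobile=555-3525 → 555-3525
row_key=P93: mobile=NULL, home_phone=NULL, office_phone=555-8046 → 555-8046

555-7224, 555-5443, 555-6676, 555-5443, 555-0511, 555-9553, 555-3251, 555-4758, 555-5991, 555-9279, 555-3525, 555-8046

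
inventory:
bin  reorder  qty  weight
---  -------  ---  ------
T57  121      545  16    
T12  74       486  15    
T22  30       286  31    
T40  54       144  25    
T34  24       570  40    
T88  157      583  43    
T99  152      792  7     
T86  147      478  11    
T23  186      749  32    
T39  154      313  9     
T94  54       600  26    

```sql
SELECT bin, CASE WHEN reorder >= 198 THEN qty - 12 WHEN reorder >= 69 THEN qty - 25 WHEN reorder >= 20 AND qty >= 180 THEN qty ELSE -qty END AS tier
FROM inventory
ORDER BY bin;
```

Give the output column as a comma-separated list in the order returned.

bin=T12: reorder >= 69 → 461
bin=T22: reorder >= 20 AND qty >= 180 → 286
bin=T23: reorder >= 69 → 724
bin=T34: reorder >= 20 AND qty >= 180 → 570
bin=T39: reorder >= 69 → 288
bin=T40: ELSE → -144
bin=T57: reorder >= 69 → 520
bin=T86: reorder >= 69 → 453
bin=T88: reorder >= 69 → 558
bin=T94: reorder >= 20 AND qty >= 180 → 600
bin=T99: reorder >= 69 → 767

461, 286, 724, 570, 288, -144, 520, 453, 558, 600, 767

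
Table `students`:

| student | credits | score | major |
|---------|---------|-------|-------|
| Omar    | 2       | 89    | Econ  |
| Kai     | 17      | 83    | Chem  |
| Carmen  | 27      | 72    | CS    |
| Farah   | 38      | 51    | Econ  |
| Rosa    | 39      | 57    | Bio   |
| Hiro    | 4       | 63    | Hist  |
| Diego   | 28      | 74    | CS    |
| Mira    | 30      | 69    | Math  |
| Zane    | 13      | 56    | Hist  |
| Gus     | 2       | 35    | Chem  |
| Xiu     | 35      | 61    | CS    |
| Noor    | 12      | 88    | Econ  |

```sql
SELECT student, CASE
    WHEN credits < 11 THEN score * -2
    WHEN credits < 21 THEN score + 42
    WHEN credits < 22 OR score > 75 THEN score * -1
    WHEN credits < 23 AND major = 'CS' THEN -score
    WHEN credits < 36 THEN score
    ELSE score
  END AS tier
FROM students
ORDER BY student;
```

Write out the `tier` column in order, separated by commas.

72, 74, 51, -70, -126, 125, 69, 130, -178, 57, 61, 98

student=Carmen: credits < 36 → 72
student=Diego: credits < 36 → 74
student=Farah: ELSE → 51
student=Gus: credits < 11 → -70
student=Hiro: credits < 11 → -126
student=Kai: credits < 21 → 125
student=Mira: credits < 36 → 69
student=Noor: credits < 21 → 130
student=Omar: credits < 11 → -178
student=Rosa: ELSE → 57
student=Xiu: credits < 36 → 61
student=Zane: credits < 21 → 98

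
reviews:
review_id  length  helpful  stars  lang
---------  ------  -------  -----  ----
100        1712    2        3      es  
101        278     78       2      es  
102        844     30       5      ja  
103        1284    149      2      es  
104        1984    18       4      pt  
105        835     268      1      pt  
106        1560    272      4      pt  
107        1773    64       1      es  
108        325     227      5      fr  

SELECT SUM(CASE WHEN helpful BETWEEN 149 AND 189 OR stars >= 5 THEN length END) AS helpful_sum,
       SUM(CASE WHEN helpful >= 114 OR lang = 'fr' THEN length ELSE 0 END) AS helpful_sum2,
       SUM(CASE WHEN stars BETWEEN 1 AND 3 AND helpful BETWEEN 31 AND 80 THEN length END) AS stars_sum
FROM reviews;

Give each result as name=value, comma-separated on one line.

helpful_sum=2453, helpful_sum2=4004, stars_sum=2051

[helpful_sum: helpful BETWEEN 149 AND 189 OR stars >= 5]
review_id=100: ✗
review_id=101: ✗
review_id=102: ✓ → 844
review_id=103: ✓ → 1284
review_id=104: ✗
review_id=105: ✗
review_id=106: ✗
review_id=107: ✗
review_id=108: ✓ → 325
helpful_sum = 844 + 1284 + 325 = 2453
—
[helpful_sum2: helpful >= 114 OR lang = 'fr']
review_id=100: ✗
review_id=101: ✗
review_id=102: ✗
review_id=103: ✓ → 1284
review_id=104: ✗
review_id=105: ✓ → 835
review_id=106: ✓ → 1560
review_id=107: ✗
review_id=108: ✓ → 325
helpful_sum2 = 1284 + 835 + 1560 + 325 = 4004
—
[stars_sum: stars BETWEEN 1 AND 3 AND helpful BETWEEN 31 AND 80]
review_id=100: ✗
review_id=101: ✓ → 278
review_id=102: ✗
review_id=103: ✗
review_id=104: ✗
review_id=105: ✗
review_id=106: ✗
review_id=107: ✓ → 1773
review_id=108: ✗
stars_sum = 278 + 1773 = 2051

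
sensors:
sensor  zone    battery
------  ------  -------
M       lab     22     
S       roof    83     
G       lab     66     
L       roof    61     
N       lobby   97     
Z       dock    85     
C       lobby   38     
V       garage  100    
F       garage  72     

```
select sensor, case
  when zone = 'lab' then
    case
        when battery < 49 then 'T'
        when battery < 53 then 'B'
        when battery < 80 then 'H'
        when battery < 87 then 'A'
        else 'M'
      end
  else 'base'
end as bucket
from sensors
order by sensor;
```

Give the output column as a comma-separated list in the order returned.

base, base, H, base, T, base, base, base, base

sensor=C: zone='lobby' → outer ELSE → base
sensor=F: zone='garage' → outer ELSE → base
sensor=G: zone='lab' → inner[battery < 80] → H
sensor=L: zone='roof' → outer ELSE → base
sensor=M: zone='lab' → inner[battery < 49] → T
sensor=N: zone='lobby' → outer ELSE → base
sensor=S: zone='roof' → outer ELSE → base
sensor=V: zone='garage' → outer ELSE → base
sensor=Z: zone='dock' → outer ELSE → base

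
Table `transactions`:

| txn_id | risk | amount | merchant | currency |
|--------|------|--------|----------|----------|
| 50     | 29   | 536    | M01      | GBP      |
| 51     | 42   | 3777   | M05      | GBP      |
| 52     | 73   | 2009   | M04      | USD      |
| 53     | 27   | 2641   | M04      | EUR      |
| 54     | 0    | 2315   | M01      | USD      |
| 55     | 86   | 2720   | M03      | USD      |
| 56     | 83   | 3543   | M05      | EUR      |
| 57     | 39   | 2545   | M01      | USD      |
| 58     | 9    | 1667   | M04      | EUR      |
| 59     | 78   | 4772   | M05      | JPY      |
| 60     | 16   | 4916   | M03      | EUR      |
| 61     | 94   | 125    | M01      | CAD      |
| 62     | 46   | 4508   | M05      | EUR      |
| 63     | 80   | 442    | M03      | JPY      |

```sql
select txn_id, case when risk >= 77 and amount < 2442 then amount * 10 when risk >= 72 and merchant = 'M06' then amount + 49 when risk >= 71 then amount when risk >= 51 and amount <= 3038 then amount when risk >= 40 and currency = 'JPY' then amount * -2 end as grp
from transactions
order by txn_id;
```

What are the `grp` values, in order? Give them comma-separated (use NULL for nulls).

txn_id=50: (no match → NULL) → NULL
txn_id=51: (no match → NULL) → NULL
txn_id=52: risk >= 71 → 2009
txn_id=53: (no match → NULL) → NULL
txn_id=54: (no match → NULL) → NULL
txn_id=55: risk >= 71 → 2720
txn_id=56: risk >= 71 → 3543
txn_id=57: (no match → NULL) → NULL
txn_id=58: (no match → NULL) → NULL
txn_id=59: risk >= 71 → 4772
txn_id=60: (no match → NULL) → NULL
txn_id=61: risk >= 77 and amount < 2442 → 1250
txn_id=62: (no match → NULL) → NULL
txn_id=63: risk >= 77 and amount < 2442 → 4420

NULL, NULL, 2009, NULL, NULL, 2720, 3543, NULL, NULL, 4772, NULL, 1250, NULL, 4420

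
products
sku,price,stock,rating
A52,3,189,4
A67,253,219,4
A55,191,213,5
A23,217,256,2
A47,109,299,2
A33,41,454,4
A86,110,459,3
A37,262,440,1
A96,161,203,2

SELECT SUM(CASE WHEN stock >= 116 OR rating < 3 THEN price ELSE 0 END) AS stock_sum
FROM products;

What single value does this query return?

1347

sku=A52: ✓ → 3
sku=A67: ✓ → 253
sku=A55: ✓ → 191
sku=A23: ✓ → 217
sku=A47: ✓ → 109
sku=A33: ✓ → 41
sku=A86: ✓ → 110
sku=A37: ✓ → 262
sku=A96: ✓ → 161
stock_sum = 3 + 253 + 191 + 217 + 109 + 41 + 110 + 262 + 161 = 1347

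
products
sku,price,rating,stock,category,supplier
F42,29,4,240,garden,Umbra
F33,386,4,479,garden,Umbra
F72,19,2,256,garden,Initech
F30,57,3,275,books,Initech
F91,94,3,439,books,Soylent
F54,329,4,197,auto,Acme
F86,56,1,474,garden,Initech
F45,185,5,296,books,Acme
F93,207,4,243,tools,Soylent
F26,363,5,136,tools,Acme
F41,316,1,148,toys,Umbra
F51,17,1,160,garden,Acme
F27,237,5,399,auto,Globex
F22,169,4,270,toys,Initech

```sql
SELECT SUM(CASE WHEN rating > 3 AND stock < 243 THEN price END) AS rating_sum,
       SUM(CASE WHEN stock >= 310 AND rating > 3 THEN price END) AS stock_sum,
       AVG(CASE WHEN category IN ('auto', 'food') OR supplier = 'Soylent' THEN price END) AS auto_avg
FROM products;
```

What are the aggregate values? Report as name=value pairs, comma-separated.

rating_sum=721, stock_sum=623, auto_avg=216.75

[rating_sum: rating > 3 AND stock < 243]
sku=F42: ✓ → 29
sku=F33: ✗
sku=F72: ✗
sku=F30: ✗
sku=F91: ✗
sku=F54: ✓ → 329
sku=F86: ✗
sku=F45: ✗
sku=F93: ✗
sku=F26: ✓ → 363
sku=F41: ✗
sku=F51: ✗
sku=F27: ✗
sku=F22: ✗
rating_sum = 29 + 329 + 363 = 721
—
[stock_sum: stock >= 310 AND rating > 3]
sku=F42: ✗
sku=F33: ✓ → 386
sku=F72: ✗
sku=F30: ✗
sku=F91: ✗
sku=F54: ✗
sku=F86: ✗
sku=F45: ✗
sku=F93: ✗
sku=F26: ✗
sku=F41: ✗
sku=F51: ✗
sku=F27: ✓ → 237
sku=F22: ✗
stock_sum = 386 + 237 = 623
—
[auto_avg: category IN ('auto', 'food') OR supplier = 'Soylent']
sku=F42: ✗
sku=F33: ✗
sku=F72: ✗
sku=F30: ✗
sku=F91: ✓ → 94
sku=F54: ✓ → 329
sku=F86: ✗
sku=F45: ✗
sku=F93: ✓ → 207
sku=F26: ✗
sku=F41: ✗
sku=F51: ✗
sku=F27: ✓ → 237
sku=F22: ✗
auto_avg = (94 + 329 + 207 + 237) / 4 = 216.75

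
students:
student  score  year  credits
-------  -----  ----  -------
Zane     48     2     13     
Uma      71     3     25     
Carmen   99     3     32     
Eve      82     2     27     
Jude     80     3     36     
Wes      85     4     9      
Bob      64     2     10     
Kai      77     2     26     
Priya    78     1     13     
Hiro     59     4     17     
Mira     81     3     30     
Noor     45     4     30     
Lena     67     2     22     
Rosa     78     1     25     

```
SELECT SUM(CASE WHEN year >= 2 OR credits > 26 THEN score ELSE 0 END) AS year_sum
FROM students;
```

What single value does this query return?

student=Zane: ✓ → 48
student=Uma: ✓ → 71
student=Carmen: ✓ → 99
student=Eve: ✓ → 82
student=Jude: ✓ → 80
student=Wes: ✓ → 85
student=Bob: ✓ → 64
student=Kai: ✓ → 77
student=Priya: ✗
student=Hiro: ✓ → 59
student=Mira: ✓ → 81
student=Noor: ✓ → 45
student=Lena: ✓ → 67
student=Rosa: ✗
year_sum = 48 + 71 + 99 + 82 + 80 + 85 + 64 + 77 + 59 + 81 + 45 + 67 = 858

858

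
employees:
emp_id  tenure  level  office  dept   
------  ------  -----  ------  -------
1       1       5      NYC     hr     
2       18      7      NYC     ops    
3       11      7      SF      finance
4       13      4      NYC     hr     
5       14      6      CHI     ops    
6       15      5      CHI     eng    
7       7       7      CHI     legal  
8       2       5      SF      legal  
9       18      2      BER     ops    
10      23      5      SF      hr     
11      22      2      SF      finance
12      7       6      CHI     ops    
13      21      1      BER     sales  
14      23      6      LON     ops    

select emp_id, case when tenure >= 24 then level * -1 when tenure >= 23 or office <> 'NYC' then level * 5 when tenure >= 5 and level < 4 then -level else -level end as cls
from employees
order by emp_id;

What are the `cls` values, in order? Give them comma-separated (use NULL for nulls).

-5, -7, 35, -4, 30, 25, 35, 25, 10, 25, 10, 30, 5, 30

emp_id=1: ELSE → -5
emp_id=2: ELSE → -7
emp_id=3: tenure >= 23 or office <> 'NYC' → 35
emp_id=4: ELSE → -4
emp_id=5: tenure >= 23 or office <> 'NYC' → 30
emp_id=6: tenure >= 23 or office <> 'NYC' → 25
emp_id=7: tenure >= 23 or office <> 'NYC' → 35
emp_id=8: tenure >= 23 or office <> 'NYC' → 25
emp_id=9: tenure >= 23 or office <> 'NYC' → 10
emp_id=10: tenure >= 23 or office <> 'NYC' → 25
emp_id=11: tenure >= 23 or office <> 'NYC' → 10
emp_id=12: tenure >= 23 or office <> 'NYC' → 30
emp_id=13: tenure >= 23 or office <> 'NYC' → 5
emp_id=14: tenure >= 23 or office <> 'NYC' → 30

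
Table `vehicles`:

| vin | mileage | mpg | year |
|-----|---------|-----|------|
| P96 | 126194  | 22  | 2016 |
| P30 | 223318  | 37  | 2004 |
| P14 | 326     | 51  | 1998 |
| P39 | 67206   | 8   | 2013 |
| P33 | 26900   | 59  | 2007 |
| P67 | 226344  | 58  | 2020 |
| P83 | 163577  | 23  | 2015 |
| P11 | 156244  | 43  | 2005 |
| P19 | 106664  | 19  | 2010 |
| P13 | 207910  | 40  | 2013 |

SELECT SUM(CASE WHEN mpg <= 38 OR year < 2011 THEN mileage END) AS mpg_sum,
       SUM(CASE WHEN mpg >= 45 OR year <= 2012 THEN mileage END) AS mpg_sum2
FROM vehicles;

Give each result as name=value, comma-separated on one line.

[mpg_sum: mpg <= 38 OR year < 2011]
vin=P96: ✓ → 126194
vin=P30: ✓ → 223318
vin=P14: ✓ → 326
vin=P39: ✓ → 67206
vin=P33: ✓ → 26900
vin=P67: ✗
vin=P83: ✓ → 163577
vin=P11: ✓ → 156244
vin=P19: ✓ → 106664
vin=P13: ✗
mpg_sum = 126194 + 223318 + 326 + 67206 + 26900 + 163577 + 156244 + 106664 = 870429
—
[mpg_sum2: mpg >= 45 OR year <= 2012]
vin=P96: ✗
vin=P30: ✓ → 223318
vin=P14: ✓ → 326
vin=P39: ✗
vin=P33: ✓ → 26900
vin=P67: ✓ → 226344
vin=P83: ✗
vin=P11: ✓ → 156244
vin=P19: ✓ → 106664
vin=P13: ✗
mpg_sum2 = 223318 + 326 + 26900 + 226344 + 156244 + 106664 = 739796

mpg_sum=870429, mpg_sum2=739796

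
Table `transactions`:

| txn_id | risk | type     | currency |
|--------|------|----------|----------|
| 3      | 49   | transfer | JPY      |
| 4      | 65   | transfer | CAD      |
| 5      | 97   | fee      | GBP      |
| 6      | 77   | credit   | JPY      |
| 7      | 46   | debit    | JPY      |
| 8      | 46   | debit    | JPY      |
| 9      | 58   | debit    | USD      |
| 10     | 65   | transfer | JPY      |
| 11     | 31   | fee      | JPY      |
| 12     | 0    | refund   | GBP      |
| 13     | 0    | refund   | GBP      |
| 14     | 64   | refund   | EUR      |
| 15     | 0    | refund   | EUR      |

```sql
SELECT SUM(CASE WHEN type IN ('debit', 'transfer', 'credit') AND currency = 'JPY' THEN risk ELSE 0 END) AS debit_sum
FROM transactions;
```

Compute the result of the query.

txn_id=3: ✓ → 49
txn_id=4: ✗
txn_id=5: ✗
txn_id=6: ✓ → 77
txn_id=7: ✓ → 46
txn_id=8: ✓ → 46
txn_id=9: ✗
txn_id=10: ✓ → 65
txn_id=11: ✗
txn_id=12: ✗
txn_id=13: ✗
txn_id=14: ✗
txn_id=15: ✗
debit_sum = 49 + 77 + 46 + 46 + 65 = 283

283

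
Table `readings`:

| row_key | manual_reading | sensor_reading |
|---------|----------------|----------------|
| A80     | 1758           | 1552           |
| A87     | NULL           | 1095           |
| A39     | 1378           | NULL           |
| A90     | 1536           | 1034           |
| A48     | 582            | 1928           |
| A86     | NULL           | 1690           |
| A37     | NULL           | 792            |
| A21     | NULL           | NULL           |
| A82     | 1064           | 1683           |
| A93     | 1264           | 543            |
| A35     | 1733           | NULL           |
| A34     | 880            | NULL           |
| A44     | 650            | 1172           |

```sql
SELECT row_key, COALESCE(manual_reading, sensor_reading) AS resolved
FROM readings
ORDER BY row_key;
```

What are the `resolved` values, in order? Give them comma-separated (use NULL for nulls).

NULL, 880, 1733, 792, 1378, 650, 582, 1758, 1064, 1690, 1095, 1536, 1264

row_key=A21: manual_reading=NULL, sensor_reading=NULL (all NULL) → NULL
row_key=A34: manual_reading=880 → 880
row_key=A35: manual_reading=1733 → 1733
row_key=A37: manual_reading=NULL, sensor_reading=792 → 792
row_key=A39: manual_reading=1378 → 1378
row_key=A44: manual_reading=650 → 650
row_key=A48: manual_reading=582 → 582
row_key=A80: manual_reading=1758 → 1758
row_key=A82: manual_reading=1064 → 1064
row_key=A86: manual_reading=NULL, sensor_reading=1690 → 1690
row_key=A87: manual_reading=NULL, sensor_reading=1095 → 1095
row_key=A90: manual_reading=1536 → 1536
row_key=A93: manual_reading=1264 → 1264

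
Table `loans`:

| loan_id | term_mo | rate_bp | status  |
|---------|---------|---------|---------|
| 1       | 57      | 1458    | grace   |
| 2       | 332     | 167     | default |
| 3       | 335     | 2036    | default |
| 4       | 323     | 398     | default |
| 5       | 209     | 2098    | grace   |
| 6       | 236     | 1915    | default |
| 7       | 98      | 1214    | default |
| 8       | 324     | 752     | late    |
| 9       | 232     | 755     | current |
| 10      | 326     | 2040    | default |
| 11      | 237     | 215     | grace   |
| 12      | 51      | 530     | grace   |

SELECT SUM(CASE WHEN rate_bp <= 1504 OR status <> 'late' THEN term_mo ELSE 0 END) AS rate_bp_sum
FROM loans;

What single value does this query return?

loan_id=1: ✓ → 57
loan_id=2: ✓ → 332
loan_id=3: ✓ → 335
loan_id=4: ✓ → 323
loan_id=5: ✓ → 209
loan_id=6: ✓ → 236
loan_id=7: ✓ → 98
loan_id=8: ✓ → 324
loan_id=9: ✓ → 232
loan_id=10: ✓ → 326
loan_id=11: ✓ → 237
loan_id=12: ✓ → 51
rate_bp_sum = 57 + 332 + 335 + 323 + 209 + 236 + 98 + 324 + 232 + 326 + 237 + 51 = 2760

2760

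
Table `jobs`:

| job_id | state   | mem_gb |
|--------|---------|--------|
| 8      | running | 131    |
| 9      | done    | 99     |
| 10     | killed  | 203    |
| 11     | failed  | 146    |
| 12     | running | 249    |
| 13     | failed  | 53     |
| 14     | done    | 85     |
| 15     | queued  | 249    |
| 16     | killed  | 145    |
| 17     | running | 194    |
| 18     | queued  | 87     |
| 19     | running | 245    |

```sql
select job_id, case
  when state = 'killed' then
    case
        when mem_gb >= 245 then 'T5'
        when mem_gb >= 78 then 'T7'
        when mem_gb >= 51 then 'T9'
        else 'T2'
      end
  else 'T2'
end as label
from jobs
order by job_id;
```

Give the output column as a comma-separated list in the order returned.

T2, T2, T7, T2, T2, T2, T2, T2, T7, T2, T2, T2

job_id=8: state='running' → outer ELSE → T2
job_id=9: state='done' → outer ELSE → T2
job_id=10: state='killed' → inner[mem_gb >= 78] → T7
job_id=11: state='failed' → outer ELSE → T2
job_id=12: state='running' → outer ELSE → T2
job_id=13: state='failed' → outer ELSE → T2
job_id=14: state='done' → outer ELSE → T2
job_id=15: state='queued' → outer ELSE → T2
job_id=16: state='killed' → inner[mem_gb >= 78] → T7
job_id=17: state='running' → outer ELSE → T2
job_id=18: state='queued' → outer ELSE → T2
job_id=19: state='running' → outer ELSE → T2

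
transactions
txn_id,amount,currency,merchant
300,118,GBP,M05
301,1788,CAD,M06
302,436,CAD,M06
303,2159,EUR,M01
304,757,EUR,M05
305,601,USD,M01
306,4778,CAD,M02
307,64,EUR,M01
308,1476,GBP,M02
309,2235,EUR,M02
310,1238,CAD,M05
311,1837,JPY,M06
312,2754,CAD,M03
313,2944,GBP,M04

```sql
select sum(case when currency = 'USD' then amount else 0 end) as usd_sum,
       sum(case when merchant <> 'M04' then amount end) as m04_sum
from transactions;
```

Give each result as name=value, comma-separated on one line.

usd_sum=601, m04_sum=20241

[usd_sum: currency = 'USD']
txn_id=300: ✗
txn_id=301: ✗
txn_id=302: ✗
txn_id=303: ✗
txn_id=304: ✗
txn_id=305: ✓ → 601
txn_id=306: ✗
txn_id=307: ✗
txn_id=308: ✗
txn_id=309: ✗
txn_id=310: ✗
txn_id=311: ✗
txn_id=312: ✗
txn_id=313: ✗
usd_sum = 601
—
[m04_sum: merchant <> 'M04']
txn_id=300: ✓ → 118
txn_id=301: ✓ → 1788
txn_id=302: ✓ → 436
txn_id=303: ✓ → 2159
txn_id=304: ✓ → 757
txn_id=305: ✓ → 601
txn_id=306: ✓ → 4778
txn_id=307: ✓ → 64
txn_id=308: ✓ → 1476
txn_id=309: ✓ → 2235
txn_id=310: ✓ → 1238
txn_id=311: ✓ → 1837
txn_id=312: ✓ → 2754
txn_id=313: ✗
m04_sum = 118 + 1788 + 436 + 2159 + 757 + 601 + 4778 + 64 + 1476 + 2235 + 1238 + 1837 + 2754 = 20241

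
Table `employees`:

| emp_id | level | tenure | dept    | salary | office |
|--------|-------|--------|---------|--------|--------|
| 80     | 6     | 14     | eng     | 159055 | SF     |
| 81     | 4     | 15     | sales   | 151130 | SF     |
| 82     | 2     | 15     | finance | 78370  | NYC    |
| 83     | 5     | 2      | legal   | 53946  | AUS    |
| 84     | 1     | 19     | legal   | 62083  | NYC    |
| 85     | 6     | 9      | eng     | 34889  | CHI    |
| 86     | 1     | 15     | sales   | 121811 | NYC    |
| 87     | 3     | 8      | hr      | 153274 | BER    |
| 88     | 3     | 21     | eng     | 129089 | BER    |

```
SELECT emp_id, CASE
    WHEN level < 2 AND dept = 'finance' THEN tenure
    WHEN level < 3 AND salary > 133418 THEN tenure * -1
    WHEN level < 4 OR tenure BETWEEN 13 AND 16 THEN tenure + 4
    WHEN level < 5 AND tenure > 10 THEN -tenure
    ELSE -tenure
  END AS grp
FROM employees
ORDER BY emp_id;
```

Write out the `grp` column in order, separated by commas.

emp_id=80: level < 4 OR tenure BETWEEN 13 AND 16 → 18
emp_id=81: level < 4 OR tenure BETWEEN 13 AND 16 → 19
emp_id=82: level < 4 OR tenure BETWEEN 13 AND 16 → 19
emp_id=83: ELSE → -2
emp_id=84: level < 4 OR tenure BETWEEN 13 AND 16 → 23
emp_id=85: ELSE → -9
emp_id=86: level < 4 OR tenure BETWEEN 13 AND 16 → 19
emp_id=87: level < 4 OR tenure BETWEEN 13 AND 16 → 12
emp_id=88: level < 4 OR tenure BETWEEN 13 AND 16 → 25

18, 19, 19, -2, 23, -9, 19, 12, 25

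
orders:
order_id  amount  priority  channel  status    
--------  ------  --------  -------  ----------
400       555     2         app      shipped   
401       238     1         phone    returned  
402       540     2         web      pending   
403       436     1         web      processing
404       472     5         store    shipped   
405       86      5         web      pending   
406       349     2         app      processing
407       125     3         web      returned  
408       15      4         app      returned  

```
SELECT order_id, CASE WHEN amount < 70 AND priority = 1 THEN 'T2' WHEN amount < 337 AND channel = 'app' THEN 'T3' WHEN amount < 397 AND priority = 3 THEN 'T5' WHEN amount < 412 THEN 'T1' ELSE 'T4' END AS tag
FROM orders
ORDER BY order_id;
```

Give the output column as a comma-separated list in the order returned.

order_id=400: ELSE → T4
order_id=401: amount < 412 → T1
order_id=402: ELSE → T4
order_id=403: ELSE → T4
order_id=404: ELSE → T4
order_id=405: amount < 412 → T1
order_id=406: amount < 412 → T1
order_id=407: amount < 397 AND priority = 3 → T5
order_id=408: amount < 337 AND channel = 'app' → T3

T4, T1, T4, T4, T4, T1, T1, T5, T3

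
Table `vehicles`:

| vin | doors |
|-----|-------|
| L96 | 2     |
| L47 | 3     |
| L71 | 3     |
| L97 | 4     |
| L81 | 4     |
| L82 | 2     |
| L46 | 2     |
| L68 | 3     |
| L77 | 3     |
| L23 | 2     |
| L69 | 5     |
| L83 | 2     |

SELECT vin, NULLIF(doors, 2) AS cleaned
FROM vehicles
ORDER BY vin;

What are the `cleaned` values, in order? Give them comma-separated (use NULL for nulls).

NULL, NULL, 3, 3, 5, 3, 3, 4, NULL, NULL, NULL, 4

vin=L23: doors=2 vs 2: equal → NULL
vin=L46: doors=2 vs 2: equal → NULL
vin=L47: doors=3 vs 2: differ → 3
vin=L68: doors=3 vs 2: differ → 3
vin=L69: doors=5 vs 2: differ → 5
vin=L71: doors=3 vs 2: differ → 3
vin=L77: doors=3 vs 2: differ → 3
vin=L81: doors=4 vs 2: differ → 4
vin=L82: doors=2 vs 2: equal → NULL
vin=L83: doors=2 vs 2: equal → NULL
vin=L96: doors=2 vs 2: equal → NULL
vin=L97: doors=4 vs 2: differ → 4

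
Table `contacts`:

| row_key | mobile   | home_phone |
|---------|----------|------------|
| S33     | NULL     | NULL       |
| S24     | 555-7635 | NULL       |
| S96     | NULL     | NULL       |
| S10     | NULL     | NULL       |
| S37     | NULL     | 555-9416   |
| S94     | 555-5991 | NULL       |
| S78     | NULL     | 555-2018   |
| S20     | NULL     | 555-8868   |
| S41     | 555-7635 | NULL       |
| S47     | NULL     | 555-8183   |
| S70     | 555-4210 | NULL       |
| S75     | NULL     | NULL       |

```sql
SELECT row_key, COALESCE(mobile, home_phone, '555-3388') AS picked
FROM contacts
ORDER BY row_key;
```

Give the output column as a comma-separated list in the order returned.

555-3388, 555-8868, 555-7635, 555-3388, 555-9416, 555-7635, 555-8183, 555-4210, 555-3388, 555-2018, 555-5991, 555-3388

row_key=S10: mobile=NULL, home_phone=NULL, → literal 555-3388 → 555-3388
row_key=S20: mobile=NULL, home_phone=555-8868 → 555-8868
row_key=S24: mobile=555-7635 → 555-7635
row_key=S33: mobile=NULL, home_phone=NULL, → literal 555-3388 → 555-3388
row_key=S37: mobile=NULL, home_phone=555-9416 → 555-9416
row_key=S41: mobile=555-7635 → 555-7635
row_key=S47: mobile=NULL, home_phone=555-8183 → 555-8183
row_key=S70: mobile=555-4210 → 555-4210
row_key=S75: mobile=NULL, home_phone=NULL, → literal 555-3388 → 555-3388
row_key=S78: mobile=NULL, home_phone=555-2018 → 555-2018
row_key=S94: mobile=555-5991 → 555-5991
row_key=S96: mobile=NULL, home_phone=NULL, → literal 555-3388 → 555-3388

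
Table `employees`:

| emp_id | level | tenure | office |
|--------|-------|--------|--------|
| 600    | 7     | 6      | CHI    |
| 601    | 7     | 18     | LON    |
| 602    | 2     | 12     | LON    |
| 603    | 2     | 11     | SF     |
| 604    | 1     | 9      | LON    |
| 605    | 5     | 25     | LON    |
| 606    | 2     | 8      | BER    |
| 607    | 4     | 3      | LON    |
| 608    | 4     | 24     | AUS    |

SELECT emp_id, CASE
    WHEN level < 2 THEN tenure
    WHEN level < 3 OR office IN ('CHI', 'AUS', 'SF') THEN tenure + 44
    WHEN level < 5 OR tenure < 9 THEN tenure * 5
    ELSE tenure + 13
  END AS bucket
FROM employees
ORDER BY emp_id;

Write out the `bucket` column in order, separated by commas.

emp_id=600: level < 3 OR office IN ('CHI', 'AUS', 'SF') → 50
emp_id=601: ELSE → 31
emp_id=602: level < 3 OR office IN ('CHI', 'AUS', 'SF') → 56
emp_id=603: level < 3 OR office IN ('CHI', 'AUS', 'SF') → 55
emp_id=604: level < 2 → 9
emp_id=605: ELSE → 38
emp_id=606: level < 3 OR office IN ('CHI', 'AUS', 'SF') → 52
emp_id=607: level < 5 OR tenure < 9 → 15
emp_id=608: level < 3 OR office IN ('CHI', 'AUS', 'SF') → 68

50, 31, 56, 55, 9, 38, 52, 15, 68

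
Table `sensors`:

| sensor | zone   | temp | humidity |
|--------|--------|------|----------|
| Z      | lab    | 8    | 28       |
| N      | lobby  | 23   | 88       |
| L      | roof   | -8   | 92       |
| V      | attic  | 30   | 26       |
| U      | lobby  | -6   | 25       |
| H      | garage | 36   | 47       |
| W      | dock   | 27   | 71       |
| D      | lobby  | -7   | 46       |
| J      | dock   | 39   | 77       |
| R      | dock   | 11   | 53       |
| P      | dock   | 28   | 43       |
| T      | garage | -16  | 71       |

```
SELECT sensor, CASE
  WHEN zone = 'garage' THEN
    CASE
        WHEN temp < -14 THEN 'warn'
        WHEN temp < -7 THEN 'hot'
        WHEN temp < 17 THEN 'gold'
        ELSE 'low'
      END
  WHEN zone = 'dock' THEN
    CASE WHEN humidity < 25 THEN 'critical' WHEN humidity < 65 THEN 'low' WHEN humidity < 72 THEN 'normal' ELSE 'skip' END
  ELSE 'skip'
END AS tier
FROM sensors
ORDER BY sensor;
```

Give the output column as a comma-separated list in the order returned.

skip, low, skip, skip, skip, low, low, warn, skip, skip, normal, skip

sensor=D: zone='lobby' → outer ELSE → skip
sensor=H: zone='garage' → inner[ELSE] → low
sensor=J: zone='dock' → inner[ELSE] → skip
sensor=L: zone='roof' → outer ELSE → skip
sensor=N: zone='lobby' → outer ELSE → skip
sensor=P: zone='dock' → inner[humidity < 65] → low
sensor=R: zone='dock' → inner[humidity < 65] → low
sensor=T: zone='garage' → inner[temp < -14] → warn
sensor=U: zone='lobby' → outer ELSE → skip
sensor=V: zone='attic' → outer ELSE → skip
sensor=W: zone='dock' → inner[humidity < 72] → normal
sensor=Z: zone='lab' → outer ELSE → skip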